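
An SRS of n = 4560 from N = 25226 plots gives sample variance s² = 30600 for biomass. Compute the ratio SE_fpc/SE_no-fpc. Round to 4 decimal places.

0.9051

f = n/N = 4560/25226 = 0.18076588.
SE_no-fpc = √(s²/n) = 2.5904684; SE_fpc = √((1−f)s²/n) = 2.3446731.
Ratio = √(1−f) = 0.90511553.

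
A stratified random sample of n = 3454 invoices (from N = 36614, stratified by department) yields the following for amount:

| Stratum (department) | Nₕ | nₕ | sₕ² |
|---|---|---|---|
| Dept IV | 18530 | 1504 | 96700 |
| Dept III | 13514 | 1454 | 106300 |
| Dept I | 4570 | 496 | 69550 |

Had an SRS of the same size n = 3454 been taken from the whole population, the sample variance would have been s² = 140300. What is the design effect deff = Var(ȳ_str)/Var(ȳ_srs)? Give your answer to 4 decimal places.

0.7059

Var(ȳ_str) = Σ Wₕ²(1−fₕ)sₕ²/nₕ with Wₕ = Nₕ/36614:
  Dept IV: (18530/36614)²·(1−1504/18530)·96700/1504 = 15.131164
  Dept III: (13514/36614)²·(1−1454/13514)·106300/1454 = 8.8880344
  Dept I: (4570/36614)²·(1−496/4570)·69550/496 = 1.9474142
  → Var(ȳ_str) = 25.966613.
Var(ȳ_srs) = (1 − 3454/36614)·140300/3454 = 36.787704.
deff = 25.966613 / 36.787704 = 0.7059.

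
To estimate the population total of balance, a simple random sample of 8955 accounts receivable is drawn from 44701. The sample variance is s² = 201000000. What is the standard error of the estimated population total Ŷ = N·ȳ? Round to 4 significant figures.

Var(Ŷ) = N²·Var(ȳ) = N²·(1 − n/N)·s²/n.
f = 8955/44701 = 0.20033109; Var(ȳ) = 0.79966891·201000000/8955 = 17949.017.
Var(Ŷ) = 44701² · 17949.017 = 3.5865356 × 10^13.
SE(Ŷ) = √(3.5865356 × 10^13) = 5.989 × 10^6.

5.989 × 10^6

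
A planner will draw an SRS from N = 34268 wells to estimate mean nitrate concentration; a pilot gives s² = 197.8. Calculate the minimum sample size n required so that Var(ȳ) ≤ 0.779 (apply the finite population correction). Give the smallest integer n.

253

Without fpc, n₀ = s²/D = 197.8/0.779 = 253.9153.
With fpc, (1 − n/N)·s²/n ≤ D requires n ≥ n₀/(1 + n₀/N) = 253.9153/(1 + 253.9153/34268) = 252.0477.
Rounding up, n = 253.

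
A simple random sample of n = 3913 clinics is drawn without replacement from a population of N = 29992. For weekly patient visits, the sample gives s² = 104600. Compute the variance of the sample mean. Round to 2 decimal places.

Under SRS without replacement, Var(ȳ) = (1 − f)·s²/n with f = n/N = 3913/29992 = 0.13046812.
Var(ȳ) = (1 − 0.13046812)·104600/3913 = 0.86953188·26.731408 = 23.243811.

23.24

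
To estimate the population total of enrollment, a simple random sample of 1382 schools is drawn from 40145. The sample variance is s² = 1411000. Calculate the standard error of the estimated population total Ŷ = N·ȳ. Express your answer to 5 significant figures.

Var(Ŷ) = N²·Var(ȳ) = N²·(1 − n/N)·s²/n.
f = 1382/40145 = 0.03442521; Var(ȳ) = 0.96557479·1411000/1382 = 985.83649.
Var(Ŷ) = 40145² · 985.83649 = 1.5887948 × 10^12.
SE(Ŷ) = √(1.5887948 × 10^12) = 1.2605 × 10^6.

1.2605 × 10^6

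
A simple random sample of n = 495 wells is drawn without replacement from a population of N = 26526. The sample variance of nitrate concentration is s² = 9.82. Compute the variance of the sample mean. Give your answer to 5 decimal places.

Under SRS without replacement, Var(ȳ) = (1 − f)·s²/n with f = n/N = 495/26526 = 0.01866094.
Var(ȳ) = (1 − 0.01866094)·9.82/495 = 0.98133906·0.019838384 = 0.019468181.

0.01947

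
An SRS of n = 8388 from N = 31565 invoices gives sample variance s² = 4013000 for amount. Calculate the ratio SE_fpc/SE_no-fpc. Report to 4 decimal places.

f = n/N = 8388/31565 = 0.26573737.
SE_no-fpc = √(s²/n) = 21.87285; SE_fpc = √((1−f)s²/n) = 18.742654.
Ratio = √(1−f) = 0.85689126.

0.8569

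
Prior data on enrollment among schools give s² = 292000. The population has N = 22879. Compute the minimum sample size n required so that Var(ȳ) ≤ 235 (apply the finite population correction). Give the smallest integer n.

1179

Without fpc, n₀ = s²/D = 292000/235 = 1242.5532.
With fpc, (1 − n/N)·s²/n ≤ D requires n ≥ n₀/(1 + n₀/N) = 1242.5532/(1 + 1242.5532/22879) = 1178.5466.
Rounding up, n = 1179.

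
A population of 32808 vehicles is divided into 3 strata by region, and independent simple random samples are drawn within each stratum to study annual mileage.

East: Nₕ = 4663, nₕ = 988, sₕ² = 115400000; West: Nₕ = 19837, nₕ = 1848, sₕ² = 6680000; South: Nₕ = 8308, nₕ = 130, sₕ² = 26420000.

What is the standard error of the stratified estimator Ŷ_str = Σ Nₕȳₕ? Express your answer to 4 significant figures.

4.135 × 10^6

Var(Ŷ_str) = Σₕ Nₕ²(1 − fₕ)sₕ²/nₕ.
East: 4663²·(1 − 988/4663)·115400000/988 = 2.0015739 × 10^12.
West: 19837²·(1 − 1848/19837)·6680000/1848 = 1.2899044 × 10^12.
South: 8308²·(1 − 130/8308)·26420000/130 = 1.3808072 × 10^13.
Sum = 1.709955 × 10^13.
SE = √(1.709955 × 10^13) = 4.135 × 10^6.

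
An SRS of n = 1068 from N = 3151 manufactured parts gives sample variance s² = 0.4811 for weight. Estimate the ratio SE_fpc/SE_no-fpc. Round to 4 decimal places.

f = n/N = 1068/3151 = 0.33894002.
SE_no-fpc = √(s²/n) = 0.021224235; SE_fpc = √((1−f)s²/n) = 0.017256491.
Ratio = √(1−f) = 0.81305595.

0.8131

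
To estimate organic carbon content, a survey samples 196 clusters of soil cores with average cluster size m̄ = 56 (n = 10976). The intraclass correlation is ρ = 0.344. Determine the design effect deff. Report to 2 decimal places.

19.92

deff = 1 + (56 − 1)·0.344 = 1 + 18.92 = 19.92.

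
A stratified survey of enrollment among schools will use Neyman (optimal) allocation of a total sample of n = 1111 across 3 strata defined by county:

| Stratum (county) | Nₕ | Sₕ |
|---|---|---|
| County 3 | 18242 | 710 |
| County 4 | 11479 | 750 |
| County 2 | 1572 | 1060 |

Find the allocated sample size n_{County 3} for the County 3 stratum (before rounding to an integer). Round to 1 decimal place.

619.5

Neyman allocation: nₕ = n·NₕSₕ / Σⱼ NⱼSⱼ.
Σ NⱼSⱼ = 18242·710 + 11479·750 + 1572·1060 = 2.322739 × 10^7.
n_{County 3} = 1111·18242·710 / (2.322739 × 10^7) = 619.5.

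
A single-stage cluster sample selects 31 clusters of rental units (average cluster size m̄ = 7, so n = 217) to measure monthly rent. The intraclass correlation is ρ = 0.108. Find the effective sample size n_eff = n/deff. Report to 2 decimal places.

deff = 1 + (7 − 1)·0.108 = 1 + 0.648 = 1.648.
n_eff = 217 / 1.648 = 131.67.

131.67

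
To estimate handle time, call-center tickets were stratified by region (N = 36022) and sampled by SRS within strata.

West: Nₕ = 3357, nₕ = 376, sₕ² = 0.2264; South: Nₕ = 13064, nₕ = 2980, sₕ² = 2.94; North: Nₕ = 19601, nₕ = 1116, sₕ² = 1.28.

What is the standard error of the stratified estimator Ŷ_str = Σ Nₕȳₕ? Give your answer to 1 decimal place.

742.7

Var(Ŷ_str) = Σₕ Nₕ²(1 − fₕ)sₕ²/nₕ.
West: 3357²·(1 − 376/3357)·0.2264/376 = 6025.6222.
South: 13064²·(1 − 2980/13064)·2.94/2980 = 129969.09.
North: 19601²·(1 − 1116/19601)·1.28/1116 = 415569.3.
Sum = 551564.01.
SE = √(551564.01) = 742.7.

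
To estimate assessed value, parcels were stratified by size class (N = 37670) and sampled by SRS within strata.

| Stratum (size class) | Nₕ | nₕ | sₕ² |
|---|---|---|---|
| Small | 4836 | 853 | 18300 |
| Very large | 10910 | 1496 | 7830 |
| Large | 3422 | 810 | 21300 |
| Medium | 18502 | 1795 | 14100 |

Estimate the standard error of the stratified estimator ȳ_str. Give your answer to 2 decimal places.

Var(ȳ_str) = Σₕ Wₕ²(1 − fₕ)sₕ²/nₕ with Wₕ = Nₕ/N, N = 37670.
Small: Wₕ = 0.12837802; term = 0.12837802²·(1 − 0.17638544)·18300/853 = 0.29121076.
Very large: Wₕ = 0.28962039; term = 0.28962039²·(1 − 0.13712191)·7830/1496 = 0.37882434.
Large: Wₕ = 0.09084152; term = 0.09084152²·(1 − 0.23670368)·21300/810 = 0.16563668.
Medium: Wₕ = 0.49116007; term = 0.49116007²·(1 − 0.09701654)·14100/1795 = 1.7111204.
Sum = 2.5467922.
SE = √(2.5467922) = 1.60.

1.60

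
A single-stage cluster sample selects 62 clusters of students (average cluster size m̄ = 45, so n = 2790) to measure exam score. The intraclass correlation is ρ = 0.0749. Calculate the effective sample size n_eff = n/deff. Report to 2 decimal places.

deff = 1 + (45 − 1)·0.0749 = 1 + 3.2956 = 4.2956.
n_eff = 2790 / 4.2956 = 649.50.

649.50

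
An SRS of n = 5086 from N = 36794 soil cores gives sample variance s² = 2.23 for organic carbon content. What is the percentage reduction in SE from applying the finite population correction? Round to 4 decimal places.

7.1684

f = n/N = 5086/36794 = 0.13822906.
SE_no-fpc = √(s²/n) = 0.020939401; SE_fpc = √((1−f)s²/n) = 0.019438385.
Ratio = √(1−f) = 0.92831619. Reduction = 100·(1 − 0.92831619) = 7.1684%.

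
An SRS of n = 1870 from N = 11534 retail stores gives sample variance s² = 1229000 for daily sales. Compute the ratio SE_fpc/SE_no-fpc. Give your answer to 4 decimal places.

0.9154

f = n/N = 1870/11534 = 0.16212936.
SE_no-fpc = √(s²/n) = 25.636288; SE_fpc = √((1−f)s²/n) = 23.466246.
Ratio = √(1−f) = 0.91535274.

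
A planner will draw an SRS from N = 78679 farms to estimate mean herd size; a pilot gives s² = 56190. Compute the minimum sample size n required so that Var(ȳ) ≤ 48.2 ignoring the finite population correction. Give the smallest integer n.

Without fpc, n₀ = s²/D = 56190/48.2 = 1165.7676.
Rounding up, n = 1166.

1166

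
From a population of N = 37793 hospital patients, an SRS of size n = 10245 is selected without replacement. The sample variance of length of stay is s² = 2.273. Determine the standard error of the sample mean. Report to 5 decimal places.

Under SRS without replacement, Var(ȳ) = (1 − f)·s²/n with f = n/N = 10245/37793 = 0.27108195.
Var(ȳ) = (1 − 0.27108195)·2.273/10245 = 0.72891805·2.2186432 × 10^-4 = 1.6172091 × 10^-4.
SE(ȳ) = √(1.6172091 × 10^-4) = 0.01272.

0.01272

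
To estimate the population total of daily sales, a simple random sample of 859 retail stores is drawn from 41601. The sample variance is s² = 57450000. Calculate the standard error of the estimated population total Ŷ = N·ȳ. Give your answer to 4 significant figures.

Var(Ŷ) = N²·Var(ȳ) = N²·(1 − n/N)·s²/n.
f = 859/41601 = 0.02064854; Var(ȳ) = 0.97935146·57450000/859 = 65499.117.
Var(Ŷ) = 41601² · 65499.117 = 1.133556 × 10^14.
SE(Ŷ) = √(1.133556 × 10^14) = 1.065 × 10^7.

1.065 × 10^7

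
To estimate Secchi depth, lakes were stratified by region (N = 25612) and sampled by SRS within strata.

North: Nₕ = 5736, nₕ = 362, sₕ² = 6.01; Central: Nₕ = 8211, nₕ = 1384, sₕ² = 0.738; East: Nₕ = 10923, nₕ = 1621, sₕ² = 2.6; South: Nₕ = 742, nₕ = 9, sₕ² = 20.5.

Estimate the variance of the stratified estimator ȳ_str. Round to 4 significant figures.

Var(ȳ_str) = Σₕ Wₕ²(1 − fₕ)sₕ²/nₕ with Wₕ = Nₕ/N, N = 25612.
North: Wₕ = 0.22395752; term = 0.22395752²·(1 − 0.06311018)·6.01/362 = 7.8016367 × 10^-4.
Central: Wₕ = 0.32059191; term = 0.32059191²·(1 − 0.16855438)·0.738/1384 = 4.5567924 × 10^-5.
East: Wₕ = 0.42647978; term = 0.42647978²·(1 − 0.14840245)·2.6/1621 = 2.4844005 × 10^-4.
South: Wₕ = 0.02897079; term = 0.02897079²·(1 − 0.01212938)·20.5/9 = 0.0018885663.
Sum = 0.0029627379.

0.002963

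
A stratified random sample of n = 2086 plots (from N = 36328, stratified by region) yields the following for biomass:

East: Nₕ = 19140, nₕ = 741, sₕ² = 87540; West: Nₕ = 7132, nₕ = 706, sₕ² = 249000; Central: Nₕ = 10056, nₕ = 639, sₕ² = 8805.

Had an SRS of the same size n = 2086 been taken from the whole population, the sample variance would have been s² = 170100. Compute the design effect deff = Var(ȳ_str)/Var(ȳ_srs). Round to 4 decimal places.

Var(ȳ_str) = Σ Wₕ²(1−fₕ)sₕ²/nₕ with Wₕ = Nₕ/36328:
  East: (19140/36328)²·(1−741/19140)·87540/741 = 31.524014
  West: (7132/36328)²·(1−706/7132)·249000/706 = 12.247959
  Central: (10056/36328)²·(1−639/10056)·8805/639 = 0.98874286
  → Var(ȳ_str) = 44.760716.
Var(ȳ_srs) = (1 − 2086/36328)·170100/2086 = 76.861285.
deff = 44.760716 / 76.861285 = 0.5824.

0.5824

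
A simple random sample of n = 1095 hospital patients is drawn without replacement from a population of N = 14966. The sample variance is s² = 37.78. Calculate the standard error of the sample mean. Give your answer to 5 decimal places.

0.17882

Under SRS without replacement, Var(ȳ) = (1 − f)·s²/n with f = n/N = 1095/14966 = 0.07316584.
Var(ȳ) = (1 − 0.07316584)·37.78/1095 = 0.92683416·0.034502283 = 0.031977894.
SE(ȳ) = √(0.031977894) = 0.17882.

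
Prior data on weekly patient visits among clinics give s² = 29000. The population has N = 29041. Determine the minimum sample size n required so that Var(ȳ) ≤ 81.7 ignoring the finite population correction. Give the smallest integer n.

Without fpc, n₀ = s²/D = 29000/81.7 = 354.9572.
Rounding up, n = 355.

355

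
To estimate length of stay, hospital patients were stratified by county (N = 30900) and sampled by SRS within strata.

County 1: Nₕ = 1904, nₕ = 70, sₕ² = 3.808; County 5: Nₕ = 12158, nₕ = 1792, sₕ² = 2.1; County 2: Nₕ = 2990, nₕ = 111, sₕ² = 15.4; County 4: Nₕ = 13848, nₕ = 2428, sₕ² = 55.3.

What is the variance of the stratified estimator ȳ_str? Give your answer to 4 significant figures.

Var(ȳ_str) = Σₕ Wₕ²(1 − fₕ)sₕ²/nₕ with Wₕ = Nₕ/N, N = 30900.
County 1: Wₕ = 0.06161812; term = 0.06161812²·(1 − 0.03676471)·3.808/70 = 1.9895196 × 10^-4.
County 5: Wₕ = 0.39346278; term = 0.39346278²·(1 − 0.14739266)·2.1/1792 = 1.5468125 × 10^-4.
County 2: Wₕ = 0.09676375; term = 0.09676375²·(1 − 0.03712375)·15.4/111 = 0.0012508166.
County 4: Wₕ = 0.44815534; term = 0.44815534²·(1 − 0.17533218)·55.3/2428 = 0.0037723558.
Sum = 0.0053768056.

0.005377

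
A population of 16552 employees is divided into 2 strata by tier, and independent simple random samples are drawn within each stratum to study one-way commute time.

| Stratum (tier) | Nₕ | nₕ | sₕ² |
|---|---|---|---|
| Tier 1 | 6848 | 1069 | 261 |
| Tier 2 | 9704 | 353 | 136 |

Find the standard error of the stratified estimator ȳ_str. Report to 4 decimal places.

0.4036

Var(ȳ_str) = Σₕ Wₕ²(1 − fₕ)sₕ²/nₕ with Wₕ = Nₕ/N, N = 16552.
Tier 1: Wₕ = 0.41372644; term = 0.41372644²·(1 − 0.15610397)·261/1069 = 0.035267794.
Tier 2: Wₕ = 0.58627356; term = 0.58627356²·(1 − 0.03637675)·136/353 = 0.12760629.
Sum = 0.16287408.
SE = √(0.16287408) = 0.4036.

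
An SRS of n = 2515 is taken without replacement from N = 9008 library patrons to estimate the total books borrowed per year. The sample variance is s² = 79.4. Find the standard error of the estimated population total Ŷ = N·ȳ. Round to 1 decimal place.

Var(Ŷ) = N²·Var(ȳ) = N²·(1 − n/N)·s²/n.
f = 2515/9008 = 0.27919627; Var(ȳ) = 0.72080373·79.4/2515 = 0.022756189.
Var(Ŷ) = 9008² · 0.022756189 = 1.8465297 × 10^6.
SE(Ŷ) = √(1.8465297 × 10^6) = 1358.9.

1358.9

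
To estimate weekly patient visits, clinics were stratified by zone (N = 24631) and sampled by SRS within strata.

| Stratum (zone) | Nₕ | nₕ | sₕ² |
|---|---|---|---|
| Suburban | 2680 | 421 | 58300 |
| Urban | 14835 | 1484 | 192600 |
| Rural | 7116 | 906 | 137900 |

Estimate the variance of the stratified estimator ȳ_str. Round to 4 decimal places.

54.8386

Var(ȳ_str) = Σₕ Wₕ²(1 − fₕ)sₕ²/nₕ with Wₕ = Nₕ/N, N = 24631.
Suburban: Wₕ = 0.10880598; term = 0.10880598²·(1 − 0.15708955)·58300/421 = 1.3818897.
Urban: Wₕ = 0.60228980; term = 0.60228980²·(1 − 0.10003370)·192600/1484 = 42.370115.
Rural: Wₕ = 0.28890423; term = 0.28890423²·(1 − 0.12731872)·137900/906 = 11.086629.
Sum = 54.838634.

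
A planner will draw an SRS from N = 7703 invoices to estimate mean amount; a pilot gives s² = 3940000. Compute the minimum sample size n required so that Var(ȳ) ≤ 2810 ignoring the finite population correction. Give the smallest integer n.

Without fpc, n₀ = s²/D = 3940000/2810 = 1402.1352.
Rounding up, n = 1403.

1403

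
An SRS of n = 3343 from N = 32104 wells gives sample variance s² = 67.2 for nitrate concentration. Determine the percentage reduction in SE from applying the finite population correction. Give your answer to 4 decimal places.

5.3496

f = n/N = 3343/32104 = 0.10413033.
SE_no-fpc = √(s²/n) = 0.14178048; SE_fpc = √((1−f)s²/n) = 0.13419578.
Ratio = √(1−f) = 0.94650392. Reduction = 100·(1 − 0.94650392) = 5.3496%.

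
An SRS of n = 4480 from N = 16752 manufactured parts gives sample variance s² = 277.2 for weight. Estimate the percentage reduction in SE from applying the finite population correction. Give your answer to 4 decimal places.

14.4097

f = n/N = 4480/16752 = 0.26743075.
SE_no-fpc = √(s²/n) = 0.24874686; SE_fpc = √((1−f)s²/n) = 0.21290308.
Ratio = √(1−f) = 0.85590259. Reduction = 100·(1 − 0.85590259) = 14.4097%.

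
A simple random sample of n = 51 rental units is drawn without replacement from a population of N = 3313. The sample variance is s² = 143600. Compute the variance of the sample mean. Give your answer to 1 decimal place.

Under SRS without replacement, Var(ȳ) = (1 − f)·s²/n with f = n/N = 51/3313 = 0.01539390.
Var(ȳ) = (1 − 0.01539390)·143600/51 = 0.98460610·2815.6863 = 2772.3419.

2772.3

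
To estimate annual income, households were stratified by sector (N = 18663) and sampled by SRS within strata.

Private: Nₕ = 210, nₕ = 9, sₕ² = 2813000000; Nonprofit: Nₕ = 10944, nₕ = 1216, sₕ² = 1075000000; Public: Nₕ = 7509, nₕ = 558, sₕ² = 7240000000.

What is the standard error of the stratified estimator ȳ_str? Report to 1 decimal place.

Var(ȳ_str) = Σₕ Wₕ²(1 − fₕ)sₕ²/nₕ with Wₕ = Nₕ/N, N = 18663.
Private: Wₕ = 0.01125221; term = 0.01125221²·(1 − 0.04285714)·2813000000/9 = 37877.357.
Nonprofit: Wₕ = 0.58640090; term = 0.58640090²·(1 − 0.11111111)·1075000000/1216 = 270216.35.
Public: Wₕ = 0.40234689; term = 0.40234689²·(1 − 0.07431083)·7240000000/558 = 1.9443339 × 10^6.
Sum = 2.2524276 × 10^6.
SE = √(2.2524276 × 10^6) = 1500.8.

1500.8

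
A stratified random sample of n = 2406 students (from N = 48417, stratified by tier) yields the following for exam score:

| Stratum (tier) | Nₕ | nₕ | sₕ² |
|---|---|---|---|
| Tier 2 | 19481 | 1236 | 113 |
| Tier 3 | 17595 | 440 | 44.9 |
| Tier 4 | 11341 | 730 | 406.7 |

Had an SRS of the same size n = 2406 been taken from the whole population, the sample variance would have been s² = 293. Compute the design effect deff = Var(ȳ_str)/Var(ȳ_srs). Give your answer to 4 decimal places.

0.4804

Var(ȳ_str) = Σ Wₕ²(1−fₕ)sₕ²/nₕ with Wₕ = Nₕ/48417:
  Tier 2: (19481/48417)²·(1−1236/19481)·113/1236 = 0.013861791
  Tier 3: (17595/48417)²·(1−440/17595)·44.9/440 = 0.013139472
  Tier 4: (11341/48417)²·(1−730/11341)·406.7/730 = 0.028599815
  → Var(ȳ_str) = 0.055601078.
Var(ȳ_srs) = (1 − 2406/48417)·293/2406 = 0.11572729.
deff = 0.055601078 / 0.11572729 = 0.4804.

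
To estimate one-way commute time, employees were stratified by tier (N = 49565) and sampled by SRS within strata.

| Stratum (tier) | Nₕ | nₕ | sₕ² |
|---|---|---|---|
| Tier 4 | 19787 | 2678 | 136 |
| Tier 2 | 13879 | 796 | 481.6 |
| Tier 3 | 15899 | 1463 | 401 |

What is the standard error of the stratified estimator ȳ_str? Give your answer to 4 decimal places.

Var(ȳ_str) = Σₕ Wₕ²(1 − fₕ)sₕ²/nₕ with Wₕ = Nₕ/N, N = 49565.
Tier 4: Wₕ = 0.39921315; term = 0.39921315²·(1 − 0.13534139)·136/2678 = 0.0069981411.
Tier 2: Wₕ = 0.28001614; term = 0.28001614²·(1 − 0.05735284)·481.6/796 = 0.044718652.
Tier 3: Wₕ = 0.32077071; term = 0.32077071²·(1 − 0.09201837)·401/1463 = 0.02560746.
Sum = 0.077324253.
SE = √(0.077324253) = 0.2781.

0.2781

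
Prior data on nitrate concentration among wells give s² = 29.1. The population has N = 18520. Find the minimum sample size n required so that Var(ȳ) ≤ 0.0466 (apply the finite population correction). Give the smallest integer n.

Without fpc, n₀ = s²/D = 29.1/0.0466 = 624.4635.
With fpc, (1 − n/N)·s²/n ≤ D requires n ≥ n₀/(1 + n₀/N) = 624.4635/(1 + 624.4635/18520) = 604.0944.
Rounding up, n = 605.

605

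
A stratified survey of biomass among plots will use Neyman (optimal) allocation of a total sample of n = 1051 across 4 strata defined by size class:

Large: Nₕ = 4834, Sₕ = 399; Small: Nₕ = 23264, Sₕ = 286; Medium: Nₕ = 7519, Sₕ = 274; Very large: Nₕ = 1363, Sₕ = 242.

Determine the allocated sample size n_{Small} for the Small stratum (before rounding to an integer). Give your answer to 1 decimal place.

637.3

Neyman allocation: nₕ = n·NₕSₕ / Σⱼ NⱼSⱼ.
Σ NⱼSⱼ = 4834·399 + 23264·286 + 7519·274 + 1363·242 = 1.0972322 × 10^7.
n_{Small} = 1051·23264·286 / (1.0972322 × 10^7) = 637.3.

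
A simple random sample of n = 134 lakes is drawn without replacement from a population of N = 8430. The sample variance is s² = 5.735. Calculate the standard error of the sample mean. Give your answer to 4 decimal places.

0.2052

Under SRS without replacement, Var(ȳ) = (1 − f)·s²/n with f = n/N = 134/8430 = 0.01589561.
Var(ȳ) = (1 − 0.01589561)·5.735/134 = 0.98410439·0.042798507 = 0.042118199.
SE(ȳ) = √(0.042118199) = 0.2052.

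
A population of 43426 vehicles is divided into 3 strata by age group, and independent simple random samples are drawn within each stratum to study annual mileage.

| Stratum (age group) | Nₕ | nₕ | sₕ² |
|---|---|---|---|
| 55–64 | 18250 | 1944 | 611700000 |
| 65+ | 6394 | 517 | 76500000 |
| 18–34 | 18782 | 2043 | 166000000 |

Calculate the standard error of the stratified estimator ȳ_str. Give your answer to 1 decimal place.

Var(ȳ_str) = Σₕ Wₕ²(1 − fₕ)sₕ²/nₕ with Wₕ = Nₕ/N, N = 43426.
55–64: Wₕ = 0.42025515; term = 0.42025515²·(1 − 0.10652055)·611700000/1944 = 49653.843.
65+: Wₕ = 0.14723898; term = 0.14723898²·(1 − 0.08085705)·76500000/517 = 2948.4893.
18–34: Wₕ = 0.43250587; term = 0.43250587²·(1 − 0.10877436)·166000000/2043 = 13546.011.
Sum = 66148.343.
SE = √(66148.343) = 257.2.

257.2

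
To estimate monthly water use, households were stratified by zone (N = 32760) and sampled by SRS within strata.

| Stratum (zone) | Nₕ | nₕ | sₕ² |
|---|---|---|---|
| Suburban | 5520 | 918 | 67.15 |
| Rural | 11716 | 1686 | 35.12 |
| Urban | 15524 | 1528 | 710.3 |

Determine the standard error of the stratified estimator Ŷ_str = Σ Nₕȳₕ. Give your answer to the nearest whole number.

10262

Var(Ŷ_str) = Σₕ Nₕ²(1 − fₕ)sₕ²/nₕ.
Suburban: 5520²·(1 − 918/5520)·67.15/918 = 1.8581853 × 10^6.
Rural: 11716²·(1 − 1686/11716)·35.12/1686 = 2.4478073 × 10^6.
Urban: 15524²·(1 − 1528/15524)·710.3/1528 = 1.0100108 × 10^8.
Sum = 1.0530707 × 10^8.
SE = √(1.0530707 × 10^8) = 10262.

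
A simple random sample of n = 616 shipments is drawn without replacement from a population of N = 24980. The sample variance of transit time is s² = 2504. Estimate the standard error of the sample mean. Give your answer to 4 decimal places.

1.9912

Under SRS without replacement, Var(ȳ) = (1 − f)·s²/n with f = n/N = 616/24980 = 0.02465973.
Var(ȳ) = (1 − 0.02465973)·2504/616 = 0.97534027·4.0649351 = 3.9646949.
SE(ȳ) = √(3.9646949) = 1.9912.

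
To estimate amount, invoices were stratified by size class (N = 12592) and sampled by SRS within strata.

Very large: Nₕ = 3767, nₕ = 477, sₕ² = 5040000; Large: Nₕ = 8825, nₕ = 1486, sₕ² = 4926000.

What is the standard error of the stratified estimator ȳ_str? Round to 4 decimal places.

Var(ȳ_str) = Σₕ Wₕ²(1 − fₕ)sₕ²/nₕ with Wₕ = Nₕ/N, N = 12592.
Very large: Wₕ = 0.29915820; term = 0.29915820²·(1 − 0.12662596)·5040000/477 = 825.87486.
Large: Wₕ = 0.70084180; term = 0.70084180²·(1 − 0.16838527)·4926000/1486 = 1354.0596.
Sum = 2179.9345.
SE = √(2179.9345) = 46.6898.

46.6898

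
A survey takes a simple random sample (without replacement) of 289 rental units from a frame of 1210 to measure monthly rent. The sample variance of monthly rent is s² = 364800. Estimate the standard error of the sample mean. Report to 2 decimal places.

Under SRS without replacement, Var(ȳ) = (1 − f)·s²/n with f = n/N = 289/1210 = 0.23884298.
Var(ȳ) = (1 − 0.23884298)·364800/289 = 0.76115702·1262.2837 = 960.79613.
SE(ȳ) = √(960.79613) = 31.00.

31.00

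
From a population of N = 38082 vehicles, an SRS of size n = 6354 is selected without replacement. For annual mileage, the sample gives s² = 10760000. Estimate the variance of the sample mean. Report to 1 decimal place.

Under SRS without replacement, Var(ȳ) = (1 − f)·s²/n with f = n/N = 6354/38082 = 0.16685048.
Var(ȳ) = (1 − 0.16685048)·10760000/6354 = 0.83314952·1693.4215 = 1410.8733.

1410.9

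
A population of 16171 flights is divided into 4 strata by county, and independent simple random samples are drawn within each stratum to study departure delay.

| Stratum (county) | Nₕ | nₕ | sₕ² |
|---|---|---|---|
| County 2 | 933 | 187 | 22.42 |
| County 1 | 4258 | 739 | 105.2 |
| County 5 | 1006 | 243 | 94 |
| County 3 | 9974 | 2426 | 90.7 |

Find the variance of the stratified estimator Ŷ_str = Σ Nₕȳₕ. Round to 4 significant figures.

5.328 × 10^6

Var(Ŷ_str) = Σₕ Nₕ²(1 − fₕ)sₕ²/nₕ.
County 2: 933²·(1 − 187/933)·22.42/187 = 83447.72.
County 1: 4258²·(1 − 739/4258)·105.2/739 = 2.1330264 × 10^6.
County 5: 1006²·(1 − 243/1006)·94/243 = 296923.18.
County 3: 9974²·(1 − 2426/9974)·90.7/2426 = 2.8146069 × 10^6.
Sum = 5.3280042 × 10^6.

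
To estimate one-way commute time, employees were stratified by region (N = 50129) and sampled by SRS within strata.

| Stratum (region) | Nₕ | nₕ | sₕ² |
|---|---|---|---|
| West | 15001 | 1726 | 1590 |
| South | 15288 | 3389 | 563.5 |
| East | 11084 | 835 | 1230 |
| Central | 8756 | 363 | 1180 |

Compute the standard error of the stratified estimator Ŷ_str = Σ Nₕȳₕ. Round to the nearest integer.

Var(Ŷ_str) = Σₕ Nₕ²(1 − fₕ)sₕ²/nₕ.
West: 15001²·(1 − 1726/15001)·1590/1726 = 1.8344719 × 10^8.
South: 15288²·(1 − 3389/15288)·563.5/3389 = 3.0247082 × 10^7.
East: 11084²·(1 − 835/11084)·1230/835 = 1.673388 × 10^8.
Central: 8756²·(1 − 363/8756)·1180/363 = 2.3889021 × 10^8.
Sum = 6.1992328 × 10^8.
SE = √(6.1992328 × 10^8) = 24898.

24898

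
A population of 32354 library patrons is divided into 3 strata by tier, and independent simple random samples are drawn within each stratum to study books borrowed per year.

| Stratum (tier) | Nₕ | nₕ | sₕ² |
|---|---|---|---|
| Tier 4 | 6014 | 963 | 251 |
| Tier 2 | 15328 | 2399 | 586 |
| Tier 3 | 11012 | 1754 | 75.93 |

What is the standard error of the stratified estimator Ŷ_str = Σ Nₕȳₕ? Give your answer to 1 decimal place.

7793.5

Var(Ŷ_str) = Σₕ Nₕ²(1 − fₕ)sₕ²/nₕ.
Tier 4: 6014²·(1 − 963/6014)·251/963 = 7.9175028 × 10^6.
Tier 2: 15328²·(1 − 2399/15328)·586/2399 = 4.8408073 × 10^7.
Tier 3: 11012²·(1 − 1754/11012)·75.93/1754 = 4.413338 × 10^6.
Sum = 6.0738914 × 10^7.
SE = √(6.0738914 × 10^7) = 7793.5.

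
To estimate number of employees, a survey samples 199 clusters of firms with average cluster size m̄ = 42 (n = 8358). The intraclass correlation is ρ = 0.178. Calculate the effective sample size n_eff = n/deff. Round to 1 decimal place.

deff = 1 + (42 − 1)·0.178 = 1 + 7.298 = 8.298.
n_eff = 8358 / 8.298 = 1007.2.

1007.2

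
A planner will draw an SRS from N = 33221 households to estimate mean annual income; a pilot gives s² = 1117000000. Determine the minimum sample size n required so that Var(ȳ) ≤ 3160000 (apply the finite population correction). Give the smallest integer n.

Without fpc, n₀ = s²/D = 1117000000/3160000 = 353.4810.
With fpc, (1 − n/N)·s²/n ≤ D requires n ≥ n₀/(1 + n₀/N) = 353.4810/(1 + 353.4810/33221) = 349.7595.
Rounding up, n = 350.

350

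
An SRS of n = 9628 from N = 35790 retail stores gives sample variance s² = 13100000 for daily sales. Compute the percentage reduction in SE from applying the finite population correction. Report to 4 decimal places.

14.5023

f = n/N = 9628/35790 = 0.26901369.
SE_no-fpc = √(s²/n) = 36.886513; SE_fpc = √((1−f)s²/n) = 31.537134.
Ratio = √(1−f) = 0.85497737. Reduction = 100·(1 − 0.85497737) = 14.5023%.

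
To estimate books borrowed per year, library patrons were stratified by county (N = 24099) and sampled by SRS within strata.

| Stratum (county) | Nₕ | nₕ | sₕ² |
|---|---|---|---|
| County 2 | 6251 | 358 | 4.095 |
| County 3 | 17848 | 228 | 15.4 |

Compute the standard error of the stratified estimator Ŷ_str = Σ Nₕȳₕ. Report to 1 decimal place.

Var(Ŷ_str) = Σₕ Nₕ²(1 − fₕ)sₕ²/nₕ.
County 2: 6251²·(1 − 358/6251)·4.095/358 = 421363.41.
County 3: 17848²·(1 − 228/17848)·15.4/228 = 2.1241312 × 10^7.
Sum = 2.1662675 × 10^7.
SE = √(2.1662675 × 10^7) = 4654.3.

4654.3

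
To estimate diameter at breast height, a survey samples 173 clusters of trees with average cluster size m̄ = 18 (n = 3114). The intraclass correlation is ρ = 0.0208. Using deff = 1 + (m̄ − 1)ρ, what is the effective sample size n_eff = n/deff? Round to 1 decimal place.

deff = 1 + (18 − 1)·0.0208 = 1 + 0.3536 = 1.3536.
n_eff = 3114 / 1.3536 = 2300.5.

2300.5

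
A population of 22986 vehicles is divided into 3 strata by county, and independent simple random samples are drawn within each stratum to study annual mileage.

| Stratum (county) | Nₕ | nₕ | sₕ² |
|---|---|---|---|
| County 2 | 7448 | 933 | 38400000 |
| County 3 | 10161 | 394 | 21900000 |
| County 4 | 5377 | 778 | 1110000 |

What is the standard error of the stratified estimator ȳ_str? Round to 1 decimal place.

119.5

Var(ȳ_str) = Σₕ Wₕ²(1 − fₕ)sₕ²/nₕ with Wₕ = Nₕ/N, N = 22986.
County 2: Wₕ = 0.32402332; term = 0.32402332²·(1 − 0.12526853)·38400000/933 = 3779.87.
County 3: Wₕ = 0.44205168; term = 0.44205168²·(1 − 0.03877571)·21900000/394 = 10440.438.
County 4: Wₕ = 0.23392500; term = 0.23392500²·(1 − 0.14469035)·1110000/778 = 66.775942.
Sum = 14287.084.
SE = √(14287.084) = 119.5.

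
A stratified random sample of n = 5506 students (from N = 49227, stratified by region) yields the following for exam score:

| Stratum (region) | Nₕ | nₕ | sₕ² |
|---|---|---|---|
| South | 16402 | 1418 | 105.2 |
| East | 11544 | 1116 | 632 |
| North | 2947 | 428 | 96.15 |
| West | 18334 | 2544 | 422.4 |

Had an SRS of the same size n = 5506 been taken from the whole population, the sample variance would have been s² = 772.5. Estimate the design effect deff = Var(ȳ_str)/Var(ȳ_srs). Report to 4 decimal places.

Var(ȳ_str) = Σ Wₕ²(1−fₕ)sₕ²/nₕ with Wₕ = Nₕ/49227:
  South: (16402/49227)²·(1−1418/16402)·105.2/1418 = 0.0075241482
  East: (11544/49227)²·(1−1116/11544)·632/1116 = 0.028132186
  North: (2947/49227)²·(1−428/2947)·96.15/428 = 6.8818798 × 10^-4
  West: (18334/49227)²·(1−2544/18334)·422.4/2544 = 0.01983533
  → Var(ȳ_str) = 0.056179852.
Var(ȳ_srs) = (1 − 5506/49227)·772.5/5506 = 0.12460888.
deff = 0.056179852 / 0.12460888 = 0.4508.

0.4508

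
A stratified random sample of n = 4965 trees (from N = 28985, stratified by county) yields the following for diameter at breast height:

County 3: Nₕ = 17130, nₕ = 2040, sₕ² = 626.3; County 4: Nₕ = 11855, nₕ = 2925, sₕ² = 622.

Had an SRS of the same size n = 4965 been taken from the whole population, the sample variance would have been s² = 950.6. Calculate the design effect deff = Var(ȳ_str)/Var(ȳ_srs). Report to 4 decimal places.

Var(ȳ_str) = Σ Wₕ²(1−fₕ)sₕ²/nₕ with Wₕ = Nₕ/28985:
  County 3: (17130/28985)²·(1−2040/17130)·626.3/2040 = 0.094460934
  County 4: (11855/28985)²·(1−2925/11855)·622/2925 = 0.026796059
  → Var(ȳ_str) = 0.12125699.
Var(ȳ_srs) = (1 − 4965/28985)·950.6/4965 = 0.15866395.
deff = 0.12125699 / 0.15866395 = 0.7642.

0.7642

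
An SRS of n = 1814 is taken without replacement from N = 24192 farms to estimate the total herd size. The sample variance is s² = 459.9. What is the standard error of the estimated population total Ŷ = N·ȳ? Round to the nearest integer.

11715

Var(Ŷ) = N²·Var(ȳ) = N²·(1 − n/N)·s²/n.
f = 1814/24192 = 0.07498347; Var(ȳ) = 0.92501653·459.9/1814 = 0.2345177.
Var(Ŷ) = 24192² · 0.2345177 = 1.3725216 × 10^8.
SE(Ŷ) = √(1.3725216 × 10^8) = 11715.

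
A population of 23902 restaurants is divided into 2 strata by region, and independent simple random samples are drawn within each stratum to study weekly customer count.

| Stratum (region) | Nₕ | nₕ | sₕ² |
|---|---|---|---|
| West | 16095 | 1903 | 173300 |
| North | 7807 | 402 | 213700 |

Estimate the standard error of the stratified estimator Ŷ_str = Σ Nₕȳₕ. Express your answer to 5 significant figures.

227010

Var(Ŷ_str) = Σₕ Nₕ²(1 − fₕ)sₕ²/nₕ.
West: 16095²·(1 − 1903/16095)·173300/1903 = 2.0801486 × 10^10.
North: 7807²·(1 − 402/7807)·213700/402 = 3.073178 × 10^10.
Sum = 5.1533266 × 10^10.
SE = √(5.1533266 × 10^10) = 227010.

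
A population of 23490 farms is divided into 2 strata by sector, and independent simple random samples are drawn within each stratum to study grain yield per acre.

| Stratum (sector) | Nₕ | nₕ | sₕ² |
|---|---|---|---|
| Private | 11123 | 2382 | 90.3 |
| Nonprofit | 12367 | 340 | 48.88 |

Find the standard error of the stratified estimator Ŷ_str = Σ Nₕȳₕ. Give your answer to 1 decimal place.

5006.9

Var(Ŷ_str) = Σₕ Nₕ²(1 − fₕ)sₕ²/nₕ.
Private: 11123²·(1 − 2382/11123)·90.3/2382 = 3.685777 × 10^6.
Nonprofit: 12367²·(1 − 340/12367)·48.88/340 = 2.1383262 × 10^7.
Sum = 2.5069039 × 10^7.
SE = √(2.5069039 × 10^7) = 5006.9.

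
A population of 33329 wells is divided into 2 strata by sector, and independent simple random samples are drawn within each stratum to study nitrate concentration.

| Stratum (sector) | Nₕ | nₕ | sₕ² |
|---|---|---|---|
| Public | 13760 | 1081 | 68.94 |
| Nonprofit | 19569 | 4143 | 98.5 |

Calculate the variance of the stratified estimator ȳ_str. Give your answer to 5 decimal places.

Var(ȳ_str) = Σₕ Wₕ²(1 − fₕ)sₕ²/nₕ with Wₕ = Nₕ/N, N = 33329.
Public: Wₕ = 0.41285367; term = 0.41285367²·(1 − 0.07856105)·68.94/1081 = 0.010016234.
Nonprofit: Wₕ = 0.58714633; term = 0.58714633²·(1 − 0.21171240)·98.5/4143 = 0.0064609844.
Sum = 0.016477218.

0.01648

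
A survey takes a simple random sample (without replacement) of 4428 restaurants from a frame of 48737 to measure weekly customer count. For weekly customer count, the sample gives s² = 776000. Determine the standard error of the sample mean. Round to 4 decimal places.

12.6224

Under SRS without replacement, Var(ȳ) = (1 − f)·s²/n with f = n/N = 4428/48737 = 0.09085500.
Var(ȳ) = (1 − 0.09085500)·776000/4428 = 0.90914500·175.24842 = 159.32622.
SE(ȳ) = √(159.32622) = 12.6224.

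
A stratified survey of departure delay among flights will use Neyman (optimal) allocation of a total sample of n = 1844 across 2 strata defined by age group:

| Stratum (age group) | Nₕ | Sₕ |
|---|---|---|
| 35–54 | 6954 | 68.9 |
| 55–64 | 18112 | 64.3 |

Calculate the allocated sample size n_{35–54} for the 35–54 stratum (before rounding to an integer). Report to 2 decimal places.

Neyman allocation: nₕ = n·NₕSₕ / Σⱼ NⱼSⱼ.
Σ NⱼSⱼ = 6954·68.9 + 18112·64.3 = 1.6437322 × 10^6.
n_{35–54} = 1844·6954·68.9 / (1.6437322 × 10^6) = 537.51.

537.51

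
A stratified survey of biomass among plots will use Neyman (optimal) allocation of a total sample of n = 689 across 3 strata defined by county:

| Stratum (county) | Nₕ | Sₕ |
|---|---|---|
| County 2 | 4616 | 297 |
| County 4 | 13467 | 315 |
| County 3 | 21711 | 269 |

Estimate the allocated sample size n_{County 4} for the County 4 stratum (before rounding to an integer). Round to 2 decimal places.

255.19

Neyman allocation: nₕ = n·NₕSₕ / Σⱼ NⱼSⱼ.
Σ NⱼSⱼ = 4616·297 + 13467·315 + 21711·269 = 1.1453316 × 10^7.
n_{County 4} = 689·13467·315 / (1.1453316 × 10^7) = 255.19.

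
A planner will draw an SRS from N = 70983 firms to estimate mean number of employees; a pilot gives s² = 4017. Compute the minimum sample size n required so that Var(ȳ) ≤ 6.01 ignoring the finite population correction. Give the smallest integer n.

Without fpc, n₀ = s²/D = 4017/6.01 = 668.3860.
Rounding up, n = 669.

669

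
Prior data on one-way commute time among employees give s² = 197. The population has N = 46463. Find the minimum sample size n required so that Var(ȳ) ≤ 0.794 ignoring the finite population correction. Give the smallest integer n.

249

Without fpc, n₀ = s²/D = 197/0.794 = 248.1108.
Rounding up, n = 249.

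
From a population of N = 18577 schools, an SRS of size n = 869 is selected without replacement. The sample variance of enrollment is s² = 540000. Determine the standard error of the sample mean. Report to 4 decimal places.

24.3379

Under SRS without replacement, Var(ȳ) = (1 − f)·s²/n with f = n/N = 869/18577 = 0.04677827.
Var(ȳ) = (1 − 0.04677827)·540000/869 = 0.95322173·621.40391 = 592.33571.
SE(ȳ) = √(592.33571) = 24.3379.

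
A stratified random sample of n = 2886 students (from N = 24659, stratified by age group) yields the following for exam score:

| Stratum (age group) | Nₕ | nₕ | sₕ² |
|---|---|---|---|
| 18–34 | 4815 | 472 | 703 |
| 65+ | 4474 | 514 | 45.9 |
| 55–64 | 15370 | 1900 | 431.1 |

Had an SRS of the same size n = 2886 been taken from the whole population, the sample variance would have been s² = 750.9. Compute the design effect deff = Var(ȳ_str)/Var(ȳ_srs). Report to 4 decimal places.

0.5706

Var(ȳ_str) = Σ Wₕ²(1−fₕ)sₕ²/nₕ with Wₕ = Nₕ/24659:
  18–34: (4815/24659)²·(1−472/4815)·703/472 = 0.051221056
  65+: (4474/24659)²·(1−514/4474)·45.9/514 = 0.0026018953
  55–64: (15370/24659)²·(1−1900/15370)·431.1/1900 = 0.077252931
  → Var(ȳ_str) = 0.13107588.
Var(ȳ_srs) = (1 − 2886/24659)·750.9/2886 = 0.22973575.
deff = 0.13107588 / 0.22973575 = 0.5706.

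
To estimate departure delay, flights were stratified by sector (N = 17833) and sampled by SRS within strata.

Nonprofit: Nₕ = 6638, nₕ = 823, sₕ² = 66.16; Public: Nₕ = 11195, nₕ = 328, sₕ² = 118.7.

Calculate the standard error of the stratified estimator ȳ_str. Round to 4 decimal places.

Var(ȳ_str) = Σₕ Wₕ²(1 − fₕ)sₕ²/nₕ with Wₕ = Nₕ/N, N = 17833.
Nonprofit: Wₕ = 0.37223126; term = 0.37223126²·(1 − 0.12398313)·66.16/823 = 0.0097573933.
Public: Wₕ = 0.62776874; term = 0.62776874²·(1 − 0.02929879)·118.7/328 = 0.13844007.
Sum = 0.14819746.
SE = √(0.14819746) = 0.3850.

0.3850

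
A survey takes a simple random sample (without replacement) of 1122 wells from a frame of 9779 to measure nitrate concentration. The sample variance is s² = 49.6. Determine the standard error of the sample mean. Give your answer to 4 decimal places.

Under SRS without replacement, Var(ȳ) = (1 − f)·s²/n with f = n/N = 1122/9779 = 0.11473566.
Var(ȳ) = (1 − 0.11473566)·49.6/1122 = 0.88526434·0.044206774 = 0.03913468.
SE(ȳ) = √(0.03913468) = 0.1978.

0.1978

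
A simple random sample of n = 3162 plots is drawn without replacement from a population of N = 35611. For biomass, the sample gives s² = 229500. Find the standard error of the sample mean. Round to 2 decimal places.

8.13

Under SRS without replacement, Var(ȳ) = (1 − f)·s²/n with f = n/N = 3162/35611 = 0.08879279.
Var(ȳ) = (1 − 0.08879279)·229500/3162 = 0.91120721·72.580645 = 66.136007.
SE(ȳ) = √(66.136007) = 8.13.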